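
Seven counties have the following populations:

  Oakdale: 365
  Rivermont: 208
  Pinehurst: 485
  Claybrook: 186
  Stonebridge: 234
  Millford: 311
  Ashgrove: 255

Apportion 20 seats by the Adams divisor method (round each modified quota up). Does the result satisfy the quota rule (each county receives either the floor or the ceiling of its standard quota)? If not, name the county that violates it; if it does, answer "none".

none

Standard quotas: Oakdale 3.571, Rivermont 2.035, Pinehurst 4.746, Claybrook 1.820, Stonebridge 2.290, Millford 3.043, Ashgrove 2.495.
Adams allocation: Oakdale 4, Rivermont 2, Pinehurst 4, Claybrook 2, Stonebridge 2, Millford 3, Ashgrove 3.
Every allocation lies between the lower and upper quota.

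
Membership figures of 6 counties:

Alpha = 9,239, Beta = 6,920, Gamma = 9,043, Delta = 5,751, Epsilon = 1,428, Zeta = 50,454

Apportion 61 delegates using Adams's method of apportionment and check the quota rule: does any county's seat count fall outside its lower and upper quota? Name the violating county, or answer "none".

Zeta

Standard quotas: Alpha 6.804, Beta 5.096, Gamma 6.659, Delta 4.235, Epsilon 1.052, Zeta 37.155.
Adams allocation: Alpha 7, Beta 5, Gamma 7, Delta 5, Epsilon 1, Zeta 36.
Zeta has quota 37.155 (lower 37, upper 38) but receives 36 — outside the quota interval.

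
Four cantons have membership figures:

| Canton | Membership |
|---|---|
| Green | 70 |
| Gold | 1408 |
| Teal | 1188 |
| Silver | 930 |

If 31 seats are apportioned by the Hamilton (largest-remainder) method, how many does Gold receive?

12

Total 3596; standard divisor 3596/31 = 116.
Standard quotas: Green 0.603, Gold 12.138, Teal 10.241, Silver 8.017.
Lower quotas: Green 0, Gold 12, Teal 10, Silver 8 (sum 30, leaving 1 seat).
Remainders in descending order: Green 0.603, Teal 0.241, Gold 0.138, Silver 0.017.
The surplus seat goes to Green.
Gold receives 12.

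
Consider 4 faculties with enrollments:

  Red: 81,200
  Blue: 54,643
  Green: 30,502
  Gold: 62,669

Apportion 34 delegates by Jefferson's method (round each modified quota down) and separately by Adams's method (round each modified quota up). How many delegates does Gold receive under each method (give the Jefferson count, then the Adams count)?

Jefferson: Red 12, Blue 8, Green 4, Gold 10.
Adams: Red 12, Blue 8, Green 5, Gold 9.
Gold gets 10 under Jefferson and 9 under Adams.

10 and 9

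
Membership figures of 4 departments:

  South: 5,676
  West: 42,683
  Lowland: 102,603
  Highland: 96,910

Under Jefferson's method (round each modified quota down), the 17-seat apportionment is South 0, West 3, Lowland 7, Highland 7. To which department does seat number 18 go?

Priority for the next seat is population ÷ (current seats + 1).
Priorities: South 5676.000, West 10670.750, Lowland 12825.375, Highland 12113.750.
Highest priority: Lowland.

Lowland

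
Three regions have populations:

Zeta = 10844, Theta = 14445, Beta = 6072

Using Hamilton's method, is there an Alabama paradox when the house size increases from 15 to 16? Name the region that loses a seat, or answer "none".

At 15 seats: Zeta 5, Theta 7, Beta 3.
At 16 seats: Zeta 6, Theta 7, Beta 3.
No region's allocation decreased.

none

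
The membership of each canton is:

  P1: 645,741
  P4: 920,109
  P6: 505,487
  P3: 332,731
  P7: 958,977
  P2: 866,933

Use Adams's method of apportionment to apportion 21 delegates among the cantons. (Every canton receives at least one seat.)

P1 3, P4 4, P6 3, P3 2, P7 5, P2 4

Standard divisor 4229978/21 ≈ 201427.524; standard quotas: P1 3.206, P4 4.568, P6 2.510, P3 1.652, P7 4.761, P2 4.304.
Rounding up gives 4, 5, 3, 2, 5, 5 = 24 seats, so the divisor must be adjusted.
With modified divisor 234900: modified quotas P1 2.749, P4 3.917, P6 2.152, P3 1.416, P7 4.082, P2 3.691.
Rounding up: P1 3, P4 4, P6 3, P3 2, P7 5, P2 4 (total 21).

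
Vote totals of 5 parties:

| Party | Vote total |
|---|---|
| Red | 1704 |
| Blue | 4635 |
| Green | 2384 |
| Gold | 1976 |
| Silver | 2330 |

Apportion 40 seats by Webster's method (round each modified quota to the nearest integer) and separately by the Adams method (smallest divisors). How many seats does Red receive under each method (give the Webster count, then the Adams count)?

Webster: Red 5, Blue 15, Green 7, Gold 6, Silver 7.
Adams: Red 6, Blue 14, Green 7, Gold 6, Silver 7.
Red gets 5 under Webster and 6 under Adams.

5 and 6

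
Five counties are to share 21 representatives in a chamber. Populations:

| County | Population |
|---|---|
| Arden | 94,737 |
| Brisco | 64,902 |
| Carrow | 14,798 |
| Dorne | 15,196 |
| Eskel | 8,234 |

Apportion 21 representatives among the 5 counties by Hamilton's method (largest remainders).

The standard divisor is 197867/21 ≈ 9422.238.
Standard quotas: Arden 10.0546, Brisco 6.8882, Carrow 1.5705, Dorne 1.6128, Eskel 0.8739.
Lower quotas: Arden 10, Brisco 6, Carrow 1, Dorne 1, Eskel 0 (sum 18, leaving 3 seats).
Remainders in descending order: Brisco 0.8882, Eskel 0.8739, Dorne 0.6128, Carrow 0.5705, Arden 0.0546.
The surplus seats go to Brisco, Eskel, Dorne.

Arden: 10, Brisco: 7, Carrow: 1, Dorne: 2, Eskel: 1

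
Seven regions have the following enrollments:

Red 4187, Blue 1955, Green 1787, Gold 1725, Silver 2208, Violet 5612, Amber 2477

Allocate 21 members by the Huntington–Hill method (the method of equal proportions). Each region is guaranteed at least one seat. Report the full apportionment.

Red 4; Blue 2; Green 2; Gold 2; Silver 2; Violet 6; Amber 3

With divisor 974: modified quotas Red 4.299, Blue 2.007, Green 1.835, Gold 1.771, Silver 2.267, Violet 5.762, Amber 2.543.
Geometric-mean thresholds: Red √(4·5)=4.472, Blue √(2·3)=2.449, Green √(1·2)=1.414, Gold √(1·2)=1.414, Silver √(2·3)=2.449, Violet √(5·6)=5.477, Amber √(2·3)=2.449.
Each quota rounded against its threshold gives Red 4, Blue 2, Green 2, Gold 2, Silver 2, Violet 6, Amber 3 (total 21).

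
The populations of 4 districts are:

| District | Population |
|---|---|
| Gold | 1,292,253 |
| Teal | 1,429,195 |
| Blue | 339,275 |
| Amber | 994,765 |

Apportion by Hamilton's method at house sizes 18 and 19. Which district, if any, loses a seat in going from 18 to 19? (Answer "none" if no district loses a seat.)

At 18 seats: Gold 6, Teal 6, Blue 2, Amber 4.
At 19 seats: Gold 6, Teal 7, Blue 1, Amber 5.
Blue drops from 2 to 1.

Blue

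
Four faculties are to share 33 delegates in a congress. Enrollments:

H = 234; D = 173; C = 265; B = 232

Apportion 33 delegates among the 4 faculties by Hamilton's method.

Standard divisor: 904 ÷ 33 ≈ 27.394.
Standard quotas: H 8.542, D 6.315, C 9.674, B 8.469.
Lower quotas: H 8, D 6, C 9, B 8 (sum 31, leaving 2 seats).
Remainders in descending order: C 0.674, H 0.542, B 0.469, D 0.315.
The surplus seats go to C, H.

H 9; D 6; C 10; B 8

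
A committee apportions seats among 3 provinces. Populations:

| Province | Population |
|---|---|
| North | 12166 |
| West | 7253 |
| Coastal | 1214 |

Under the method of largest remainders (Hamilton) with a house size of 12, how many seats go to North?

7

The standard divisor is 20633/12 ≈ 1719.417.
Standard quotas: North 7.0757, West 4.2183, Coastal 0.7061.
Lower quotas: North 7, West 4, Coastal 0 (sum 11, leaving 1 seat).
Remainders in descending order: Coastal 0.7061, West 0.2183, North 0.0757.
Largest remainder: Coastal receives the extra seat.
North receives 7.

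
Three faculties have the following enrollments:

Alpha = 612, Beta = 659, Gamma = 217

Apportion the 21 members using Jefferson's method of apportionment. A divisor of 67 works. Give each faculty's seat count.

Alpha: 9; Beta: 9; Gamma: 3

With modified divisor 67: modified quotas Alpha 9.134, Beta 9.836, Gamma 3.239.
Rounding down: Alpha 9, Beta 9, Gamma 3 (total 21).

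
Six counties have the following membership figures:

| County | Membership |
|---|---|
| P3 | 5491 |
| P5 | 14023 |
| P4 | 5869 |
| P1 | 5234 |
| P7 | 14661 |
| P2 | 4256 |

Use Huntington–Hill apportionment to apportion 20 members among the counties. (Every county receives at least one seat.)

P3: 2; P5: 6; P4: 2; P1: 2; P7: 6; P2: 2

With divisor 2478: modified quotas P3 2.216, P5 5.659, P4 2.368, P1 2.112, P7 5.916, P2 1.718.
Geometric-mean thresholds: P3 √(2·3)=2.449, P5 √(5·6)=5.477, P4 √(2·3)=2.449, P1 √(2·3)=2.449, P7 √(5·6)=5.477, P2 √(1·2)=1.414.
Each quota rounded against its threshold gives P3 2, P5 6, P4 2, P1 2, P7 6, P2 2 (total 20).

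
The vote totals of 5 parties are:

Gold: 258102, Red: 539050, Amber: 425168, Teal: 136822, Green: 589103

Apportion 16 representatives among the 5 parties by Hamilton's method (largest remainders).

Gold 2, Red 4, Amber 4, Teal 1, Green 5

Standard divisor: 1948245 ÷ 16 ≈ 121765.312.
Standard quotas: Gold 2.1197, Red 4.4270, Amber 3.4917, Teal 1.1237, Green 4.8380.
Lower quotas: Gold 2, Red 4, Amber 3, Teal 1, Green 4 (sum 14, leaving 2 seats).
Remainders in descending order: Green 0.8380, Amber 0.4917, Red 0.4270, Teal 0.1237, Gold 0.1197.
Largest remainders: Green, Amber receive the extra seats.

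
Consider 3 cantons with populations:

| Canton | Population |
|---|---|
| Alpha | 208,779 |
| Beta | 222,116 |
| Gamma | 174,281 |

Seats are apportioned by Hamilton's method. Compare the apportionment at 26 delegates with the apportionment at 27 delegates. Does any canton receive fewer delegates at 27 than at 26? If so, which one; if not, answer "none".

none

At 26 seats: Alpha 9, Beta 10, Gamma 7.
At 27 seats: Alpha 9, Beta 10, Gamma 8.
No canton's allocation decreased.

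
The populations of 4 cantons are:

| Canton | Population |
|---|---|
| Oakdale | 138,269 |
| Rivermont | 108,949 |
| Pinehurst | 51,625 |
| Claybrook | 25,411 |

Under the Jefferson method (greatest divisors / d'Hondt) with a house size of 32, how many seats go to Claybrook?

Standard divisor 324254/32 ≈ 10132.938; standard quotas: Oakdale 13.646, Rivermont 10.752, Pinehurst 5.095, Claybrook 2.508.
Rounding down gives 13, 10, 5, 2 = 30 seats, so the divisor must be adjusted.
With modified divisor 9500: modified quotas Oakdale 14.555, Rivermont 11.468, Pinehurst 5.434, Claybrook 2.675.
Rounding down: Oakdale 14, Rivermont 11, Pinehurst 5, Claybrook 2 (total 32).
Claybrook receives 2.

2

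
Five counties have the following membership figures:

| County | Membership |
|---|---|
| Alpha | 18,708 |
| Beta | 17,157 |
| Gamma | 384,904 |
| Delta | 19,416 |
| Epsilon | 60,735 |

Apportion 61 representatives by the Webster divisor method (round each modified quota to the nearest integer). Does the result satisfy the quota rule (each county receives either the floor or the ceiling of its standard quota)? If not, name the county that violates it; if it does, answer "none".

Standard quotas: Alpha 2.278, Beta 2.089, Gamma 46.872, Delta 2.364, Epsilon 7.396.
Webster allocation: Alpha 2, Beta 2, Gamma 48, Delta 2, Epsilon 7.
Gamma has quota 46.872 (lower 46, upper 47) but receives 48 — outside the quota interval.

Gamma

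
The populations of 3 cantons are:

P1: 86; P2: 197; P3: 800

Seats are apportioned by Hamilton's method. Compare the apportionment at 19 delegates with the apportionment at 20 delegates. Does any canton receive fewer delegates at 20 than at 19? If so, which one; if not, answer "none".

P1

At 19 seats: P1 2, P2 3, P3 14.
At 20 seats: P1 1, P2 4, P3 15.
P1 drops from 2 to 1.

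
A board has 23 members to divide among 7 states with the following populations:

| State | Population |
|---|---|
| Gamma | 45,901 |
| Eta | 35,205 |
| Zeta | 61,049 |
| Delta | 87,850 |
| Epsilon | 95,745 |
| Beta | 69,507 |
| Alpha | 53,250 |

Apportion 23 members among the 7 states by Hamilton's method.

Standard divisor: 448507 ÷ 23 ≈ 19500.304.
Standard quotas: Gamma 2.3539, Eta 1.8054, Zeta 3.1307, Delta 4.5051, Epsilon 4.9099, Beta 3.5644, Alpha 2.7307.
Lower quotas: Gamma 2, Eta 1, Zeta 3, Delta 4, Epsilon 4, Beta 3, Alpha 2 (sum 19, leaving 4 seats).
Remainders in descending order: Epsilon 0.9099, Eta 0.8054, Alpha 0.7307, Beta 0.5644, Delta 0.5051, Gamma 0.3539, Zeta 0.1307.
The surplus seats go to Epsilon, Eta, Alpha, Beta.

Gamma=2, Eta=2, Zeta=3, Delta=4, Epsilon=5, Beta=4, Alpha=3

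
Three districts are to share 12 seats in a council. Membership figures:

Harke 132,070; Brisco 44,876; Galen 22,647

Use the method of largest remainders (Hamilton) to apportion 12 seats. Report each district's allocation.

Total 199593; standard divisor 199593/12 ≈ 16632.75.
Standard quotas: Harke 7.9404, Brisco 2.6981, Galen 1.3616.
Lower quotas: Harke 7, Brisco 2, Galen 1 (sum 10, leaving 2 seats).
Remainders in descending order: Harke 0.9404, Brisco 0.6981, Galen 0.3616.
Largest remainders: Harke, Brisco receive the extra seats.

Harke=8; Brisco=3; Galen=1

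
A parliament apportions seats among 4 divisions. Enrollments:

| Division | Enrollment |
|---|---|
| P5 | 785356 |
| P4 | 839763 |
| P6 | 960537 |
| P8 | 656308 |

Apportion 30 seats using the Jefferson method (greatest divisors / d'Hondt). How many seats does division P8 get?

6

Standard divisor 3241964/30 ≈ 108065.467; standard quotas: P5 7.267, P4 7.771, P6 8.888, P8 6.073.
Rounding down gives 7, 7, 8, 6 = 28 seats, so the divisor must be adjusted.
With modified divisor 101600: modified quotas P5 7.730, P4 8.265, P6 9.454, P8 6.460.
Rounding down: P5 7, P4 8, P6 9, P8 6 (total 30).
P8 receives 6.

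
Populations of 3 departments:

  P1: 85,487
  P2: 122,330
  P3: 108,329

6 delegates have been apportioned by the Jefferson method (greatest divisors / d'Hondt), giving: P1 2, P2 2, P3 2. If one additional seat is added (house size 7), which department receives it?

P2

Priority for the next seat is population ÷ (current seats + 1).
Priorities: P1 28495.667, P2 40776.667, P3 36109.667.
Highest priority: P2.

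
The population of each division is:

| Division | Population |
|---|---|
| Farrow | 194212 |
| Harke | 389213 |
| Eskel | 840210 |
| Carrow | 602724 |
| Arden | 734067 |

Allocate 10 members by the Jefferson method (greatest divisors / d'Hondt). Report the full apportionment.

Farrow=0, Harke=1, Eskel=4, Carrow=2, Arden=3

Standard divisor 2760426/10 ≈ 276042.6; standard quotas: Farrow 0.704, Harke 1.410, Eskel 3.044, Carrow 2.183, Arden 2.659.
Rounding down gives 0, 1, 3, 2, 2 = 8 seats, so the divisor must be adjusted.
With modified divisor 205500: modified quotas Farrow 0.945, Harke 1.894, Eskel 4.089, Carrow 2.933, Arden 3.572.
Rounding down: Farrow 0, Harke 1, Eskel 4, Carrow 2, Arden 3 (total 10).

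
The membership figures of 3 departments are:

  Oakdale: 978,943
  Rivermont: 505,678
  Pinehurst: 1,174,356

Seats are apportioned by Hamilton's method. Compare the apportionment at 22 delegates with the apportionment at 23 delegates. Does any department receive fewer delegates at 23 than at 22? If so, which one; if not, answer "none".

none

At 22 seats: Oakdale 8, Rivermont 4, Pinehurst 10.
At 23 seats: Oakdale 9, Rivermont 4, Pinehurst 10.
No department's allocation decreased.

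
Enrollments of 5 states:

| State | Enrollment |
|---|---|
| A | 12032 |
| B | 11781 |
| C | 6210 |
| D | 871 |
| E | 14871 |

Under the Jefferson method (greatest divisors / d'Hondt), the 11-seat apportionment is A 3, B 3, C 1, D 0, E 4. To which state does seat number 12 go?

Priority for the next seat is population ÷ (current seats + 1).
Priorities: A 3008.000, B 2945.250, C 3105.000, D 871.000, E 2974.200.
Highest priority: C.

C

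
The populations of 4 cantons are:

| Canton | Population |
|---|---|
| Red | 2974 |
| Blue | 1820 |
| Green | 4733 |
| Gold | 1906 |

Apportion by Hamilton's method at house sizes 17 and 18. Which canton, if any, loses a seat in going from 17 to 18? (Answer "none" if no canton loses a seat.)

none

At 17 seats: Red 4, Blue 3, Green 7, Gold 3.
At 18 seats: Red 5, Blue 3, Green 7, Gold 3.
No canton's allocation decreased.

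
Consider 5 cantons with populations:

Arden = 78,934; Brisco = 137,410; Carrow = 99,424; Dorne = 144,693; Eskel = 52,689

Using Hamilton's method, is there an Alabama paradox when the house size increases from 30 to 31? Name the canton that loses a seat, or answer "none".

none

At 30 seats: Arden 5, Brisco 8, Carrow 6, Dorne 8, Eskel 3.
At 31 seats: Arden 5, Brisco 8, Carrow 6, Dorne 9, Eskel 3.
No canton's allocation decreased.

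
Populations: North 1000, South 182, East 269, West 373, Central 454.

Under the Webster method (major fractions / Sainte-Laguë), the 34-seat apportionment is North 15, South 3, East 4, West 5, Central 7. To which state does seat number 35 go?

West

Priority for the next seat is population ÷ (current seats + 0.5).
Priorities: North 64.516, South 52.000, East 59.778, West 67.818, Central 60.533.
Highest priority: West.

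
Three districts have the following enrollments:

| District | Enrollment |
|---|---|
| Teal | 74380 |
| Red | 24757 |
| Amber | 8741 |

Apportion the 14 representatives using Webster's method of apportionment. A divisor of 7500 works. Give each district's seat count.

With modified divisor 7500: modified quotas Teal 9.917, Red 3.301, Amber 1.165.
Rounding to the nearest integer: Teal 10, Red 3, Amber 1 (total 14).

Teal 10, Red 3, Amber 1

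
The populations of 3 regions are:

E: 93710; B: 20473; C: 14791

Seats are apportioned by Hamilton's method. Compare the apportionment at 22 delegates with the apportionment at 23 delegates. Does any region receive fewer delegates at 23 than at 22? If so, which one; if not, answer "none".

At 22 seats: E 16, B 3, C 3.
At 23 seats: E 17, B 4, C 2.
C drops from 3 to 2.

C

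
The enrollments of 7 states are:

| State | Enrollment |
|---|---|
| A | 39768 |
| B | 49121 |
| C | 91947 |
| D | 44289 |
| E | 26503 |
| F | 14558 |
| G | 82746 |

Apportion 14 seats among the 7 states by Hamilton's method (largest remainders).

Standard divisor: 348932 ÷ 14 ≈ 24923.714.
Standard quotas: A 1.5956, B 1.9709, C 3.6891, D 1.7770, E 1.0634, F 0.5841, G 3.3200.
Lower quotas: A 1, B 1, C 3, D 1, E 1, F 0, G 3 (sum 10, leaving 4 seats).
Remainders in descending order: B 0.9709, D 0.7770, C 0.6891, A 0.5956, F 0.5841, G 0.3200, E 0.0634.
Largest remainders: B, D, C, A receive the extra seats.

A 2, B 2, C 4, D 2, E 1, F 0, G 3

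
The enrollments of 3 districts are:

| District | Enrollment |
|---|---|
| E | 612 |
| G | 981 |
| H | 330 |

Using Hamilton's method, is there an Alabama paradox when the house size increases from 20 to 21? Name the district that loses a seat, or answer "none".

At 20 seats: E 6, G 10, H 4.
At 21 seats: E 7, G 11, H 3.
H drops from 4 to 3.

H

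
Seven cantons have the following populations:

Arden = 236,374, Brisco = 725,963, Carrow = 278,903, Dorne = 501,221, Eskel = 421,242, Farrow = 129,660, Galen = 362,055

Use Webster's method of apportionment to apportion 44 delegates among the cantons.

Arden 4; Brisco 12; Carrow 5; Dorne 8; Eskel 7; Farrow 2; Galen 6

Standard divisor 2655418/44 ≈ 60350.409; standard quotas: Arden 3.917, Brisco 12.029, Carrow 4.621, Dorne 8.305, Eskel 6.980, Farrow 2.148, Galen 5.999.
Rounding to the nearest integer gives Arden 4, Brisco 12, Carrow 5, Dorne 8, Eskel 7, Farrow 2, Galen 6 — total 44, matching the house size, so no adjustment is needed.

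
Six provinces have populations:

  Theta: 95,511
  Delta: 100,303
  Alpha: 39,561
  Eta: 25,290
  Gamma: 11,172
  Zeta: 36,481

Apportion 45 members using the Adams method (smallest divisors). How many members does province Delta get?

Standard divisor 308318/45 ≈ 6851.511; standard quotas: Theta 13.940, Delta 14.640, Alpha 5.774, Eta 3.691, Gamma 1.631, Zeta 5.325.
Rounding up gives 14, 15, 6, 4, 2, 6 = 47 seats, so the divisor must be adjusted.
With modified divisor 7331.76: modified quotas Theta 13.027, Delta 13.681, Alpha 5.396, Eta 3.449, Gamma 1.524, Zeta 4.976.
Rounding up: Theta 14, Delta 14, Alpha 6, Eta 4, Gamma 2, Zeta 5 (total 45).
Delta receives 14.

14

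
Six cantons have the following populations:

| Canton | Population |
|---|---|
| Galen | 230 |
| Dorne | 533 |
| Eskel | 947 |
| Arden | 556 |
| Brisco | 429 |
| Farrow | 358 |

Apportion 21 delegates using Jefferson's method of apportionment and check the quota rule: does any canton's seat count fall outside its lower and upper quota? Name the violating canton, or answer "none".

Standard quotas: Galen 1.582, Dorne 3.666, Eskel 6.514, Arden 3.824, Brisco 2.951, Farrow 2.462.
Jefferson allocation: Galen 1, Dorne 4, Eskel 7, Arden 4, Brisco 3, Farrow 2.
Every allocation lies between the lower and upper quota.

none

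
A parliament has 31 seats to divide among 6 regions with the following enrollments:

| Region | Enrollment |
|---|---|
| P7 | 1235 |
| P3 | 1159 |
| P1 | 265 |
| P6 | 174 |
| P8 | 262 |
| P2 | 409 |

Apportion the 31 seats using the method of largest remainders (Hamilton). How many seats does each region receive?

Standard divisor: 3504 ÷ 31 ≈ 113.032.
Standard quotas: P7 10.926, P3 10.254, P1 2.344, P6 1.539, P8 2.318, P2 3.618.
Lower quotas: P7 10, P3 10, P1 2, P6 1, P8 2, P2 3 (sum 28, leaving 3 seats).
Remainders in descending order: P7 0.926, P2 0.618, P6 0.539, P1 0.344, P8 0.318, P3 0.254.
The surplus seats go to P7, P2, P6.

P7 11; P3 10; P1 2; P6 2; P8 2; P2 4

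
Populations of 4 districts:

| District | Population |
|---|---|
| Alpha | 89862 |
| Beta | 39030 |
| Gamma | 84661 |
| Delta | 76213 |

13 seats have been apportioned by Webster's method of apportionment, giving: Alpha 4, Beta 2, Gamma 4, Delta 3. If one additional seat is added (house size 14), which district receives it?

Delta

Priority for the next seat is population ÷ (current seats + 0.5).
Priorities: Alpha 19969.333, Beta 15612.000, Gamma 18813.556, Delta 21775.143.
Highest priority: Delta.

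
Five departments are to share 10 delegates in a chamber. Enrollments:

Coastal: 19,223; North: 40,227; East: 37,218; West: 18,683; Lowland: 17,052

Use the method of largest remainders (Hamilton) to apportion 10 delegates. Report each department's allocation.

Coastal=2; North=3; East=3; West=1; Lowland=1

Total 132403; standard divisor 132403/10 ≈ 13240.3.
Standard quotas: Coastal 1.4519, North 3.0382, East 2.8110, West 1.4111, Lowland 1.2879.
Lower quotas: Coastal 1, North 3, East 2, West 1, Lowland 1 (sum 8, leaving 2 seats).
Remainders in descending order: East 0.8110, Coastal 0.4519, West 0.4111, Lowland 0.2879, North 0.0382.
The surplus seats go to East, Coastal.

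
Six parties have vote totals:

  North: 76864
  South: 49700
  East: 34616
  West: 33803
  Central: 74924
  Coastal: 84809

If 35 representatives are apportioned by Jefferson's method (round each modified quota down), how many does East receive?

3

Standard divisor 354716/35 ≈ 10134.743; standard quotas: North 7.584, South 4.904, East 3.416, West 3.335, Central 7.393, Coastal 8.368.
Rounding down gives 7, 4, 3, 3, 7, 8 = 32 seats, so the divisor must be adjusted.
With modified divisor 9400: modified quotas North 8.177, South 5.287, East 3.683, West 3.596, Central 7.971, Coastal 9.022.
Rounding down: North 8, South 5, East 3, West 3, Central 7, Coastal 9 (total 35).
East receives 3.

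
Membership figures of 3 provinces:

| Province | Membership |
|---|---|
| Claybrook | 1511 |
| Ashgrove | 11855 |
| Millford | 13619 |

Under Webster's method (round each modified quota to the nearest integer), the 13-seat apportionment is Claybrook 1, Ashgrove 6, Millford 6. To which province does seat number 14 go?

Millford

Priority for the next seat is population ÷ (current seats + 0.5).
Priorities: Claybrook 1007.333, Ashgrove 1823.846, Millford 2095.231.
Highest priority: Millford.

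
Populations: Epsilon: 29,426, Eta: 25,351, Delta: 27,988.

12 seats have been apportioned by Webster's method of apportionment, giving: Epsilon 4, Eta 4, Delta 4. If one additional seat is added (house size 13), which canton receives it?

Priority for the next seat is population ÷ (current seats + 0.5).
Priorities: Epsilon 6539.111, Eta 5633.556, Delta 6219.556.
Highest priority: Epsilon.

Epsilon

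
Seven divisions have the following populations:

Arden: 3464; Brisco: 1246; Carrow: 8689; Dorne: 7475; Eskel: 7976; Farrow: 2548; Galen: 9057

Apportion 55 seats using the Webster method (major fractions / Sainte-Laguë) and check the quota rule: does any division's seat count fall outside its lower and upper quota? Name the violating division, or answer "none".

Standard quotas: Arden 4.709, Brisco 1.694, Carrow 11.813, Dorne 10.163, Eskel 10.844, Farrow 3.464, Galen 12.313.
Webster allocation: Arden 5, Brisco 2, Carrow 12, Dorne 10, Eskel 11, Farrow 3, Galen 12.
Every allocation lies between the lower and upper quota.

none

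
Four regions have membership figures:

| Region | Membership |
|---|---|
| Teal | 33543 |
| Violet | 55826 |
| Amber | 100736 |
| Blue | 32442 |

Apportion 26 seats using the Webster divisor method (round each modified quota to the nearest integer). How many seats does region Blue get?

Standard divisor 222547/26 ≈ 8559.5; standard quotas: Teal 3.919, Violet 6.522, Amber 11.769, Blue 3.790.
Rounding to the nearest integer gives 4, 7, 12, 4 = 27 seats, so the divisor must be adjusted.
With modified divisor 8700: modified quotas Teal 3.856, Violet 6.417, Amber 11.579, Blue 3.729.
Rounding to the nearest integer: Teal 4, Violet 6, Amber 12, Blue 4 (total 26).
Blue receives 4.

4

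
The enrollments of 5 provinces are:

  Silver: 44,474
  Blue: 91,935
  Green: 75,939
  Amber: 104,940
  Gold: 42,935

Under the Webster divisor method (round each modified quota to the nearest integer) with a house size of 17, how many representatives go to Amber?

Standard divisor 360223/17 ≈ 21189.588; standard quotas: Silver 2.099, Blue 4.339, Green 3.584, Amber 4.952, Gold 2.026.
Rounding to the nearest integer gives Silver 2, Blue 4, Green 4, Amber 5, Gold 2 — total 17, matching the house size, so no adjustment is needed.
Amber receives 5.

5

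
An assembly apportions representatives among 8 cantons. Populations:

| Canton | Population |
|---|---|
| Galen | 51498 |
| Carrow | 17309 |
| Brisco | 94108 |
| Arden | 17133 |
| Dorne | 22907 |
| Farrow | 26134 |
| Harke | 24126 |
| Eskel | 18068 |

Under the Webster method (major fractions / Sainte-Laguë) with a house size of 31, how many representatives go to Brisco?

10

Standard divisor 271283/31 ≈ 8751.065; standard quotas: Galen 5.885, Carrow 1.978, Brisco 10.754, Arden 1.958, Dorne 2.618, Farrow 2.986, Harke 2.757, Eskel 2.065.
Rounding to the nearest integer gives 6, 2, 11, 2, 3, 3, 3, 2 = 32 seats, so the divisor must be adjusted.
With modified divisor 9060: modified quotas Galen 5.684, Carrow 1.910, Brisco 10.387, Arden 1.891, Dorne 2.528, Farrow 2.885, Harke 2.663, Eskel 1.994.
Rounding to the nearest integer: Galen 6, Carrow 2, Brisco 10, Arden 2, Dorne 3, Farrow 3, Harke 3, Eskel 2 (total 31).
Brisco receives 10.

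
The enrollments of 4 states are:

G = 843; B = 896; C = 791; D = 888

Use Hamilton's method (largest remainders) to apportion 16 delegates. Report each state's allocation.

Total 3418; standard divisor 3418/16 ≈ 213.625.
Standard quotas: G 3.946, B 4.194, C 3.703, D 4.157.
Lower quotas: G 3, B 4, C 3, D 4 (sum 14, leaving 2 seats).
Remainders in descending order: G 0.946, C 0.703, B 0.194, D 0.157.
The surplus seats go to G, C.

G: 4, B: 4, C: 4, D: 4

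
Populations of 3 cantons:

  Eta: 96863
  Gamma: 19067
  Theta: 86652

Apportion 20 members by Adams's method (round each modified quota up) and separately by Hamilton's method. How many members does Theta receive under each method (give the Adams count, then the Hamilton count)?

Adams: Eta 9, Gamma 2, Theta 9.
Hamilton: Eta 10, Gamma 2, Theta 8.
Theta gets 9 under Adams and 8 under Hamilton.

9 and 8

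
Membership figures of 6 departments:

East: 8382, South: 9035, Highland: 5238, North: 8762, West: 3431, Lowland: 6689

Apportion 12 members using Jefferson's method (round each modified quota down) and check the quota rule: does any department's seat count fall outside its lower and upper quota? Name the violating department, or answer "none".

Standard quotas: East 2.422, South 2.610, Highland 1.513, North 2.531, West 0.991, Lowland 1.932.
Jefferson allocation: East 2, South 3, Highland 1, North 3, West 1, Lowland 2.
Every allocation lies between the lower and upper quota.

none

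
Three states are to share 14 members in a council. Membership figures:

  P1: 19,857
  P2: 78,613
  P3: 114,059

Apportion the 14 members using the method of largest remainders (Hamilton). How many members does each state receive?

The standard divisor is 212529/14 ≈ 15180.643.
Standard quotas: P1 1.3080, P2 5.1785, P3 7.5134.
Lower quotas: P1 1, P2 5, P3 7 (sum 13, leaving 1 seat).
Remainders in descending order: P3 0.5134, P1 0.3080, P2 0.1785.
The surplus seat goes to P3.

P1 1; P2 5; P3 8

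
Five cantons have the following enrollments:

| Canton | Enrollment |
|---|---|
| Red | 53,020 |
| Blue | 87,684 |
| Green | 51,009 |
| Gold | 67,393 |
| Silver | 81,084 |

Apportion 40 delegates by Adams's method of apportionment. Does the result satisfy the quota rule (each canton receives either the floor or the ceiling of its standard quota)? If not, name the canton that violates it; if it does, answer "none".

Standard quotas: Red 6.234, Blue 10.310, Green 5.998, Gold 7.924, Silver 9.534.
Adams allocation: Red 6, Blue 10, Green 6, Gold 8, Silver 10.
Every allocation lies between the lower and upper quota.

none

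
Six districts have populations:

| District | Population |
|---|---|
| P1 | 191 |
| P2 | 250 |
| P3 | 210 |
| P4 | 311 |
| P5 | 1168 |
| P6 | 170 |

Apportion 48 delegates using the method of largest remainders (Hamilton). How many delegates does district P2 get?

The standard divisor is 2300/48 ≈ 47.917.
Standard quotas: P1 3.986, P2 5.217, P3 4.383, P4 6.490, P5 24.376, P6 3.548.
Lower quotas: P1 3, P2 5, P3 4, P4 6, P5 24, P6 3 (sum 45, leaving 3 seats).
Remainders in descending order: P1 0.986, P6 0.548, P4 0.490, P3 0.383, P5 0.376, P2 0.217.
Largest remainders: P1, P6, P4 receive the extra seats.
P2 receives 5.

5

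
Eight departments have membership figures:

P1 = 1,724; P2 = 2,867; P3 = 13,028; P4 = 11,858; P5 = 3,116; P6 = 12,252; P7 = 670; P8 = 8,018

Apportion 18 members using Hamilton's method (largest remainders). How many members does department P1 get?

Total 53533; standard divisor 53533/18 ≈ 2974.056.
Standard quotas: P1 0.5797, P2 0.9640, P3 4.3806, P4 3.9871, P5 1.0477, P6 4.1196, P7 0.2253, P8 2.6960.
Lower quotas: P1 0, P2 0, P3 4, P4 3, P5 1, P6 4, P7 0, P8 2 (sum 14, leaving 4 seats).
Remainders in descending order: P4 0.9871, P2 0.9640, P8 0.6960, P1 0.5797, P3 0.3806, P7 0.2253, P6 0.1196, P5 0.0477.
The surplus seats go to P4, P2, P8, P1.
P1 receives 1.

1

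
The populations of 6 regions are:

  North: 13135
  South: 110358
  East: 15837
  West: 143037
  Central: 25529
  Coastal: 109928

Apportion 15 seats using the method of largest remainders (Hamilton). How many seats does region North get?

The standard divisor is 417824/15 ≈ 27854.933.
Standard quotas: North 0.4716, South 3.9619, East 0.5686, West 5.1351, Central 0.9165, Coastal 3.9464.
Lower quotas: North 0, South 3, East 0, West 5, Central 0, Coastal 3 (sum 11, leaving 4 seats).
Remainders in descending order: South 0.9619, Coastal 0.9464, Central 0.9165, East 0.5686, North 0.4716, West 0.1351.
Largest remainders: South, Coastal, Central, East receive the extra seats.
North receives 0.

0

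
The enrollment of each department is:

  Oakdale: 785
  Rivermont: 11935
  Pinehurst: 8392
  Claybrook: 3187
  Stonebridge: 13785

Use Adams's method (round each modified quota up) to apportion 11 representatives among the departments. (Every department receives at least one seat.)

Oakdale: 1, Rivermont: 3, Pinehurst: 2, Claybrook: 1, Stonebridge: 4

Standard divisor 38084/11 ≈ 3462.182; standard quotas: Oakdale 0.227, Rivermont 3.447, Pinehurst 2.424, Claybrook 0.921, Stonebridge 3.982.
Rounding up gives 1, 4, 3, 1, 4 = 13 seats, so the divisor must be adjusted.
With modified divisor 4400: modified quotas Oakdale 0.178, Rivermont 2.712, Pinehurst 1.907, Claybrook 0.724, Stonebridge 3.133.
Rounding up: Oakdale 1, Rivermont 3, Pinehurst 2, Claybrook 1, Stonebridge 4 (total 11).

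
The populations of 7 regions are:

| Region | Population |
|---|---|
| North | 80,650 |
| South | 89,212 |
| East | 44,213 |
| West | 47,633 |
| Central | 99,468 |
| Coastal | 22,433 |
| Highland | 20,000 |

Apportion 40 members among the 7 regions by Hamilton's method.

The standard divisor is 403609/40 ≈ 10090.225.
Standard quotas: North 7.9929, South 8.8414, East 4.3818, West 4.7207, Central 9.8579, Coastal 2.2232, Highland 1.9821.
Lower quotas: North 7, South 8, East 4, West 4, Central 9, Coastal 2, Highland 1 (sum 35, leaving 5 seats).
Remainders in descending order: North 0.9929, Highland 0.9821, Central 0.8579, South 0.8414, West 0.7207, East 0.3818, Coastal 0.2232.
The surplus seats go to North, Highland, Central, South, West.

North 8, South 9, East 4, West 5, Central 10, Coastal 2, Highland 2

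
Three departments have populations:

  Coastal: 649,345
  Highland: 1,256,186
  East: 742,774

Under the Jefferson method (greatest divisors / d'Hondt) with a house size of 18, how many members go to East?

5

Standard divisor 2648305/18 ≈ 147128.056; standard quotas: Coastal 4.413, Highland 8.538, East 5.048.
Rounding down gives 4, 8, 5 = 17 seats, so the divisor must be adjusted.
With modified divisor 134700: modified quotas Coastal 4.821, Highland 9.326, East 5.514.
Rounding down: Coastal 4, Highland 9, East 5 (total 18).
East receives 5.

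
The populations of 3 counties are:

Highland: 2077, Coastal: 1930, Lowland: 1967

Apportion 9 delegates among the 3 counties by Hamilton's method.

Highland: 3, Coastal: 3, Lowland: 3

The standard divisor is 5974/9 ≈ 663.778.
Standard quotas: Highland 3.129, Coastal 2.908, Lowland 2.963.
Lower quotas: Highland 3, Coastal 2, Lowland 2 (sum 7, leaving 2 seats).
Remainders in descending order: Lowland 0.963, Coastal 0.908, Highland 0.129.
Largest remainders: Lowland, Coastal receive the extra seats.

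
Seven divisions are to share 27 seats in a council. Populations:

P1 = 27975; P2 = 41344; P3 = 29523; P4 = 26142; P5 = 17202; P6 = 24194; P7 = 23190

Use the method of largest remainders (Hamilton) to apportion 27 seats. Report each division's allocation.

P1 4, P2 6, P3 4, P4 4, P5 3, P6 3, P7 3

Standard divisor: 189570 ÷ 27 ≈ 7021.111.
Standard quotas: P1 3.9844, P2 5.8885, P3 4.2049, P4 3.7233, P5 2.4500, P6 3.4459, P7 3.3029.
Lower quotas: P1 3, P2 5, P3 4, P4 3, P5 2, P6 3, P7 3 (sum 23, leaving 4 seats).
Remainders in descending order: P1 0.9844, P2 0.8885, P4 0.7233, P5 0.4500, P6 0.4459, P7 0.3029, P3 0.2049.
Largest remainders: P1, P2, P4, P5 receive the extra seats.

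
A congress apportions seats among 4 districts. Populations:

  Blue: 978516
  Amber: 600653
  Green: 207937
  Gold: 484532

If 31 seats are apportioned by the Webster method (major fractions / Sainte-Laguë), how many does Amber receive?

Standard divisor 2271638/31 ≈ 73278.645; standard quotas: Blue 13.353, Amber 8.197, Green 2.838, Gold 6.612.
Rounding to the nearest integer gives Blue 13, Amber 8, Green 3, Gold 7 — total 31, matching the house size, so no adjustment is needed.
Amber receives 8.

8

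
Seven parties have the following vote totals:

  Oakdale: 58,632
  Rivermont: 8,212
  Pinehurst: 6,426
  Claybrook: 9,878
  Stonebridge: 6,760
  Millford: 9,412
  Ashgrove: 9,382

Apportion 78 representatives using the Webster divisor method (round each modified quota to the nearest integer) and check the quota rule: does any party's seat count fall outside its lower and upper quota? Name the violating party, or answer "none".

Oakdale

Standard quotas: Oakdale 42.072, Rivermont 5.893, Pinehurst 4.611, Claybrook 7.088, Stonebridge 4.851, Millford 6.754, Ashgrove 6.732.
Webster allocation: Oakdale 41, Rivermont 6, Pinehurst 5, Claybrook 7, Stonebridge 5, Millford 7, Ashgrove 7.
Oakdale has quota 42.072 (lower 42, upper 43) but receives 41 — outside the quota interval.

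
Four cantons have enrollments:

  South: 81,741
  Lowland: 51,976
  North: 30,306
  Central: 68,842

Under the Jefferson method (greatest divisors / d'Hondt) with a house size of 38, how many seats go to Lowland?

Standard divisor 232865/38 ≈ 6128.026; standard quotas: South 13.339, Lowland 8.482, North 4.945, Central 11.234.
Rounding down gives 13, 8, 4, 11 = 36 seats, so the divisor must be adjusted.
With modified divisor 5800: modified quotas South 14.093, Lowland 8.961, North 5.225, Central 11.869.
Rounding down: South 14, Lowland 8, North 5, Central 11 (total 38).
Lowland receives 8.

8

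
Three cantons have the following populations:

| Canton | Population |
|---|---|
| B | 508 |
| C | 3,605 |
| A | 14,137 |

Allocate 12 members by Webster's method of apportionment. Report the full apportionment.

Standard divisor 18250/12 ≈ 1520.833; standard quotas: B 0.334, C 2.370, A 9.296.
Rounding to the nearest integer gives 0, 2, 9 = 11 seats, so the divisor must be adjusted.
With modified divisor 1470: modified quotas B 0.346, C 2.452, A 9.617.
Rounding to the nearest integer: B 0, C 2, A 10 (total 12).

B: 0, C: 2, A: 10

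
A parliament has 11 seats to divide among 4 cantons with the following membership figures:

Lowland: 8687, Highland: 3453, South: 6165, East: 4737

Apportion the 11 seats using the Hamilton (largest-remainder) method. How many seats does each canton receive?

Standard divisor: 23042 ÷ 11 ≈ 2094.727.
Standard quotas: Lowland 4.1471, Highland 1.6484, South 2.9431, East 2.2614.
Lower quotas: Lowland 4, Highland 1, South 2, East 2 (sum 9, leaving 2 seats).
Remainders in descending order: South 0.9431, Highland 0.6484, East 0.2614, Lowland 0.1471.
Largest remainders: South, Highland receive the extra seats.

Lowland 4, Highland 2, South 3, East 2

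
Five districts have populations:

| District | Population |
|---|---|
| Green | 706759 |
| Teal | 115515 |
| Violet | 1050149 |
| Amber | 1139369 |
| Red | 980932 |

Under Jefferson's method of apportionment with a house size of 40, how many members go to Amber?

11

Standard divisor 3992724/40 ≈ 99818.1; standard quotas: Green 7.080, Teal 1.157, Violet 10.521, Amber 11.414, Red 9.827.
Rounding down gives 7, 1, 10, 11, 9 = 38 seats, so the divisor must be adjusted.
With modified divisor 95200: modified quotas Green 7.424, Teal 1.213, Violet 11.031, Amber 11.968, Red 10.304.
Rounding down: Green 7, Teal 1, Violet 11, Amber 11, Red 10 (total 40).
Amber receives 11.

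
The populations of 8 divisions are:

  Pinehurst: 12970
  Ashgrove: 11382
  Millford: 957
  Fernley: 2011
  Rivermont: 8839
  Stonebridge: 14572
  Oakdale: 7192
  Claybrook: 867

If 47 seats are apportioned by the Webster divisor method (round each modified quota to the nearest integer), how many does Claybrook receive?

Standard divisor 58790/47 ≈ 1250.851; standard quotas: Pinehurst 10.369, Ashgrove 9.099, Millford 0.765, Fernley 1.608, Rivermont 7.066, Stonebridge 11.650, Oakdale 5.750, Claybrook 0.693.
Rounding to the nearest integer gives 10, 9, 1, 2, 7, 12, 6, 1 = 48 seats, so the divisor must be adjusted.
With modified divisor 1300: modified quotas Pinehurst 9.977, Ashgrove 8.755, Millford 0.736, Fernley 1.547, Rivermont 6.799, Stonebridge 11.209, Oakdale 5.532, Claybrook 0.667.
Rounding to the nearest integer: Pinehurst 10, Ashgrove 9, Millford 1, Fernley 2, Rivermont 7, Stonebridge 11, Oakdale 6, Claybrook 1 (total 47).
Claybrook receives 1.

1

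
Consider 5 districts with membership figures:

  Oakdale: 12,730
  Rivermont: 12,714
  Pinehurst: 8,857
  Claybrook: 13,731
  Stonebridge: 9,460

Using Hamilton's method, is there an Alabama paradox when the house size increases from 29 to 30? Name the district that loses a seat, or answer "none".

At 29 seats: Oakdale 6, Rivermont 6, Pinehurst 5, Claybrook 7, Stonebridge 5.
At 30 seats: Oakdale 7, Rivermont 7, Pinehurst 4, Claybrook 7, Stonebridge 5.
Pinehurst drops from 5 to 4.

Pinehurst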